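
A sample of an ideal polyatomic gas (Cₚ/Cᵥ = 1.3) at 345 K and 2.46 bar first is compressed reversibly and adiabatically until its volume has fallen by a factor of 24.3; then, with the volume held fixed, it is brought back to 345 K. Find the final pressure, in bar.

P₃ ≈ 59.8 bar

Adiabatic step (PV^γ = const): P₂ = 2.46×24.3^(1.3) = 155.7 bar; T₂ = 345×24.3^(0.3) = 898.5 K.
Isochoric: P₃ = P₂(T₃/T₂) = 155.7 × (345/898.5) = 59.78 bar.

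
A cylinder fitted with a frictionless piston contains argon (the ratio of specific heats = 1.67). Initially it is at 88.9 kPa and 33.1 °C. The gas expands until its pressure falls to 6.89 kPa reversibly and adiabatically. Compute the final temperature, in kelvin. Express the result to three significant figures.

Adiabatic: T₂/T₁ = (P₂/P₁)^((γ−1)/γ).
T₁ = 33.1 °C = 306.2 K.
T₂ = 306.2 × (6.89/88.9)^(0.401) = 109.8 K.

T₂ ≈ 110 K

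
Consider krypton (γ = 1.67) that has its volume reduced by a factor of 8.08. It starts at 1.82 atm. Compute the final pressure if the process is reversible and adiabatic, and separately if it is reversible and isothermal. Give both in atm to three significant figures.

adiabatic: 59.6 atm; isothermal: 14.7 atm

Isothermal: P₂ = P₁(V₁/V₂) = 1.82×8.08 = 14.71 atm.
Adiabatic: P₂ = P₁(V₁/V₂)^γ = 1.82×8.08^(1.67) = 59.63 atm.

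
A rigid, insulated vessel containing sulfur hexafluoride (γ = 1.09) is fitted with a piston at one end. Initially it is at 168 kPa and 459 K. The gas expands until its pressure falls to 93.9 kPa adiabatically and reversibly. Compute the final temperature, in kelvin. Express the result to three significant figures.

Along an adiabat T P^((1−γ)/γ) is constant, so T₂ = T₁ (P₂/P₁)^((γ−1)/γ).
T₂ = 459 × (93.9/168)^(0.0826) = 437.5 K.

T₂ ≈ 437 K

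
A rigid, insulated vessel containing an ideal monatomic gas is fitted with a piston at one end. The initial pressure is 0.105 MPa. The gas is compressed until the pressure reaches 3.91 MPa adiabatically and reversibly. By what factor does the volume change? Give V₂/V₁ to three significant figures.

From PV^γ = const, V₂/V₁ = (P₁/P₂)^(1/γ).
For a monatomic ideal gas γ = 5/3.
V₂/V₁ = (0.105/3.91)^(3/5) = 0.1141.

V₂/V₁ ≈ 0.114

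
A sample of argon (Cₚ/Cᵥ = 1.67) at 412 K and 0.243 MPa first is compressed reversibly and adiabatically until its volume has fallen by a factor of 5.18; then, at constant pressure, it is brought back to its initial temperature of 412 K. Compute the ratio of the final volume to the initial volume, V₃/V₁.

Adiabatic step: V₂/V₁ = 0.1931; T₂ = T₁·5.18^(0.67) = 1240 K.
Isobaric step: V₃/V₂ = T₃/T₂ = 412/1240.
V₃/V₁ = (V₂/V₁)(V₃/V₂) = 0.1931 × (412/1240) = 0.06413.

V₃/V₁ ≈ 0.0641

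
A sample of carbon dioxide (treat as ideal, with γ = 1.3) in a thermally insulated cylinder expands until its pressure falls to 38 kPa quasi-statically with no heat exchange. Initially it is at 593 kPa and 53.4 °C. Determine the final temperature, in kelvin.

Along an adiabat T P^((1−γ)/γ) is constant, so T₂ = T₁ (P₂/P₁)^((γ−1)/γ).
T₁ = 53.4 °C = 326.5 K.
T₂ = 326.5 × (38/593)^(0.231) = 173.2 K.

T₂ ≈ 173 K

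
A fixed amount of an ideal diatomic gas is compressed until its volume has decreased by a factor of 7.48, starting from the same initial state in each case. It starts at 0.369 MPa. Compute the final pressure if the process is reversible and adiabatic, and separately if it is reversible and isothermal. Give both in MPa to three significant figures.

For a diatomic ideal gas γ = 7/5.
Isothermal: P₂ = P₁(V₁/V₂) = 0.369×7.48 = 2.76 MPa.
Adiabatic: P₂ = P₁(V₁/V₂)^γ = 0.369×7.48^(7/5) = 6.173 MPa.

adiabatic: 6.17 MPa; isothermal: 2.76 MPa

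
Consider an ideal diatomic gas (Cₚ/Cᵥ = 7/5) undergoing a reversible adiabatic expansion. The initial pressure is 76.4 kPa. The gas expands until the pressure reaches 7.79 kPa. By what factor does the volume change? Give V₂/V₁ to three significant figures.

From PV^γ = const, V₂/V₁ = (P₁/P₂)^(1/γ).
V₂/V₁ = (76.4/7.79)^(5/7) = 5.108.

V₂/V₁ ≈ 5.11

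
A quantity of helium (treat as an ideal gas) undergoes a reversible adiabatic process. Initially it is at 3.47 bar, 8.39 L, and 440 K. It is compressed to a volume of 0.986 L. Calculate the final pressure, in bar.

P₂ ≈ 123 bar

Adiabatic: P₁V₁^γ = P₂V₂^γ ⇒ P₂ = P₁ (V₁/V₂)^γ.
γ = 5/3 for a monatomic ideal gas.
P₂ = 3.47 × (8.39/0.986)^(5/3) = 123.1 bar.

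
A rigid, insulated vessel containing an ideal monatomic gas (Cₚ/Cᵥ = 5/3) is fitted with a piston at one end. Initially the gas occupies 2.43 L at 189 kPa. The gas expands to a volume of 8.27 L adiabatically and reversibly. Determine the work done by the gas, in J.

W ≈ 384 J

P₂ = P₁(V₁/V₂)^γ = 189×(2.43/8.27)^(5/3) = 24.55 kPa.
For a reversible adiabat, W_by_gas = (P₁V₁ − P₂V₂)/(γ−1).
W_by = (189000×0.00243 − 24550×0.00827) / (2/3) = 384.4 J.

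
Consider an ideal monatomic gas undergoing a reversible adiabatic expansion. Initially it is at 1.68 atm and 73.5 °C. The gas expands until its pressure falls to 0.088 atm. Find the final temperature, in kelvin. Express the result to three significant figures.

Adiabatic: T₂/T₁ = (P₂/P₁)^((γ−1)/γ).
For a monatomic ideal gas γ = 5/3, so (γ−1)/γ = 2/5.
T₁ = 73.5 °C = 346.6 K.
T₂ = 346.6 × (0.088/1.68)^(2/5) = 106.6 K.

T₂ ≈ 107 K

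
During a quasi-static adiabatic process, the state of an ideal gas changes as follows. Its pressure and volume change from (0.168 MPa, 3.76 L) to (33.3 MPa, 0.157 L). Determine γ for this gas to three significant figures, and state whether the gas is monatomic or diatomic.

PV^γ = const ⇒ γ = ln(P₂/P₁) / ln(V₁/V₂).
γ = ln(33.3/0.168) / ln(3.76/0.157) = 1.665.
γ ≈ 1.67 is close to 5/3, so the gas is monatomic.

γ ≈ 1.67; monatomic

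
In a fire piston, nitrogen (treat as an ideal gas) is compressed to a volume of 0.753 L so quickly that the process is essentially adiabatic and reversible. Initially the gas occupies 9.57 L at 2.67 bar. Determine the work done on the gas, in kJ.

γ = 7/5 for a diatomic ideal gas.
P₂ = P₁(V₁/V₂)^γ = 2.67×(9.57/0.753)^(7/5) = 93.82 bar.
For a reversible adiabat, W_by_gas = (P₁V₁ − P₂V₂)/(γ−1).
W_by = (267000×0.00957 − 9.382×10^6×0.000753) / (2/5) = -11270 J.
W_on_gas = −W_by = 11270 J.

W ≈ 11.3 kJ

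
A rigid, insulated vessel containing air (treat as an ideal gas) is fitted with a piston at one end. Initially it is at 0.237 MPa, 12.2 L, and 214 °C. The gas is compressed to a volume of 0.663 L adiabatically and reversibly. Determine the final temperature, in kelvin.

For a reversible adiabat TV^(γ−1) is constant, so T₂ = T₁ (V₁/V₂)^(γ−1).
γ = 7/5 for a diatomic ideal gas.
T₁ = 214 °C = 487.1 K.
T₂ = 487.1 × (12.2/0.663)^(2/5) = 1562 K.

T₂ ≈ 1560 K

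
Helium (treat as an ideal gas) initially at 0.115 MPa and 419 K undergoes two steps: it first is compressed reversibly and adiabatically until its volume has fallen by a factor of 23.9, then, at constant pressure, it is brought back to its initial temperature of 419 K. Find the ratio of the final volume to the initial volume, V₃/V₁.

V₃/V₁ ≈ 0.00504

For a monatomic ideal gas γ = 5/3.
Adiabatic step: V₂/V₁ = 0.04184; T₂ = T₁·23.9^(2/3) = 3477 K.
Isobaric step: V₃/V₂ = T₃/T₂ = 419/3477.
V₃/V₁ = (V₂/V₁)(V₃/V₂) = 0.04184 × (419/3477) = 0.005043.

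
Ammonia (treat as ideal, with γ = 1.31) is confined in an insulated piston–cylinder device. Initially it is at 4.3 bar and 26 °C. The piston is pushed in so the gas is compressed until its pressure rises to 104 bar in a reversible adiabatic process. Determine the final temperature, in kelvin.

T₂ ≈ 636 K

Adiabatic: T₂/T₁ = (P₂/P₁)^((γ−1)/γ).
T₁ = 26 °C = 299.1 K.
T₂ = 299.1 × (104/4.3)^(0.237) = 635.8 K.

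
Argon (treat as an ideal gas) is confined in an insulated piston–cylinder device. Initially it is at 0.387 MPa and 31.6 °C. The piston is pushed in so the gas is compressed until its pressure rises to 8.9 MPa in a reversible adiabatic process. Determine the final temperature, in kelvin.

T₂ ≈ 1070 K

Adiabatic: T₂/T₁ = (P₂/P₁)^((γ−1)/γ).
For a monatomic ideal gas γ = 5/3, so (γ−1)/γ = 2/5.
T₁ = 31.6 °C = 304.8 K.
T₂ = 304.8 × (8.9/0.387)^(2/5) = 1068 K.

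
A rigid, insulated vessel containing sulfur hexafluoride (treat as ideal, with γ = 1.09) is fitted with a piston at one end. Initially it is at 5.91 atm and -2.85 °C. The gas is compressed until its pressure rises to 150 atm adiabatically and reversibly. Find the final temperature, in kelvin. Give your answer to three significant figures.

T₂ ≈ 353 K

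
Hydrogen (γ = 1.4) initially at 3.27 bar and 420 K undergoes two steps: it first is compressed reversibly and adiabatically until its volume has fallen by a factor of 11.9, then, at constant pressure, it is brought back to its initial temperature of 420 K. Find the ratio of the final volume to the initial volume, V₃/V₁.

Adiabatic step: V₂/V₁ = 0.08403; T₂ = T₁·11.9^(0.4) = 1131 K.
Isobaric step: V₃/V₂ = T₃/T₂ = 420/1131.
V₃/V₁ = (V₂/V₁)(V₃/V₂) = 0.08403 × (420/1131) = 0.03121.

V₃/V₁ ≈ 0.0312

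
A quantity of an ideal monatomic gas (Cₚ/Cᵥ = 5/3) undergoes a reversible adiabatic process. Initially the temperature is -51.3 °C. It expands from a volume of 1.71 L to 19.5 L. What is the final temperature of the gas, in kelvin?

T₂ ≈ 43.8 K

Adiabatic: T₁V₁^(γ−1) = T₂V₂^(γ−1) ⇒ T₂ = T₁ (V₁/V₂)^(γ−1).
T₁ = -51.3 °C = 221.8 K.
T₂ = 221.8 × (1.71/19.5)^(2/3) = 43.79 K.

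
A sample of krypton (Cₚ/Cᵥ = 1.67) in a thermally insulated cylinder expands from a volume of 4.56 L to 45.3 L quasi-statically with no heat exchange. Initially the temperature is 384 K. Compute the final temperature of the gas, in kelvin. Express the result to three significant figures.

T₂ ≈ 82.5 K

For a reversible adiabat TV^(γ−1) is constant, so T₂ = T₁ (V₁/V₂)^(γ−1).
T₂ = 384 × (4.56/45.3)^(0.67) = 82.46 K.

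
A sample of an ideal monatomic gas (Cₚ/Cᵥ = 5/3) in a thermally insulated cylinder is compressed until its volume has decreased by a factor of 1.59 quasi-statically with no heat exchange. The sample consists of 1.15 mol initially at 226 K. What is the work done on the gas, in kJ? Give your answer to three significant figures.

W ≈ 1.17 kJ

Adiabatic: T₁V₁^(γ−1) = T₂V₂^(γ−1) ⇒ T₂ = T₁ (V₁/V₂)^(γ−1).
T₂ = 226 × 1.59^(2/3) = 307.9 K.
Q = 0, so ΔU = W_on_gas = nCᵥΔT with Cᵥ = R/(γ−1) = 12.47 J/(mol·K).
ΔU = 1.15 × 12.47 × (307.9 − 226) = 1174 J.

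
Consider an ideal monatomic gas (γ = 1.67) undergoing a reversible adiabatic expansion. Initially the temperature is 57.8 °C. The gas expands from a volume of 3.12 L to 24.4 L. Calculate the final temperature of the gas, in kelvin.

For a reversible adiabat TV^(γ−1) is constant, so T₂ = T₁ (V₁/V₂)^(γ−1).
T₁ = 57.8 °C = 330.9 K.
T₂ = 330.9 × (3.12/24.4)^(0.67) = 83.42 K.

T₂ ≈ 83.4 K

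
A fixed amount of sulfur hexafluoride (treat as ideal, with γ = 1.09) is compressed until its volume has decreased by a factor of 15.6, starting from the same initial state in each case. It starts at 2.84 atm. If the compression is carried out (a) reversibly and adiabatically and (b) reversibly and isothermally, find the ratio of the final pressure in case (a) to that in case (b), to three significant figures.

P_adiabatic / P_isothermal ≈ 1.28

Isothermal: P_b = P₁(V₁/V₂) = 2.84×15.6.
Adiabatic: P_a = P₁(V₁/V₂)^γ = 2.84×15.6^(1.09).
P_a/P_b = (V₁/V₂)^(γ−1) = 15.6^(0.09) = 1.281.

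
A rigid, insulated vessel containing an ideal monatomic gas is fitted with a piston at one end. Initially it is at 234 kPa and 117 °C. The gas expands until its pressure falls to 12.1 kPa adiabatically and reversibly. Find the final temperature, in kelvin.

Along an adiabat T P^((1−γ)/γ) is constant, so T₂ = T₁ (P₂/P₁)^((γ−1)/γ).
For a monatomic ideal gas γ = 5/3, so (γ−1)/γ = 2/5.
T₁ = 117 °C = 390.1 K.
T₂ = 390.1 × (12.1/234)^(2/5) = 119.3 K.

T₂ ≈ 119 K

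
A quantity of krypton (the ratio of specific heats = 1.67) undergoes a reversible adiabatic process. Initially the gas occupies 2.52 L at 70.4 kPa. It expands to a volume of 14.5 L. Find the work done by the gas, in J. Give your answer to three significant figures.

W ≈ 183 J

P₂ = P₁(V₁/V₂)^γ = 70.4×(2.52/14.5)^(1.67) = 3.788 kPa.
For a reversible adiabat, W_by_gas = (P₁V₁ − P₂V₂)/(γ−1).
W_by = (70400×0.00252 − 3788×0.0145) / (0.67) = 182.8 J.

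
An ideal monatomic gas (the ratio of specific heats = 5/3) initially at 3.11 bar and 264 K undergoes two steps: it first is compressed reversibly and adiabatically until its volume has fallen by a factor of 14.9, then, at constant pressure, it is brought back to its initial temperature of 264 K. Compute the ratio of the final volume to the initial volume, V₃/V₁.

V₃/V₁ ≈ 0.0111

Adiabatic step: V₂/V₁ = 0.06711; T₂ = T₁·14.9^(2/3) = 1599 K.
Isobaric step: V₃/V₂ = T₃/T₂ = 264/1599.
V₃/V₁ = (V₂/V₁)(V₃/V₂) = 0.06711 × (264/1599) = 0.01108.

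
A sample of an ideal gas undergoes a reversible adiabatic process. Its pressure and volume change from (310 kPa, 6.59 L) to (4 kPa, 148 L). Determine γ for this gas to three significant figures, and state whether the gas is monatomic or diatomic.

γ ≈ 1.40; diatomic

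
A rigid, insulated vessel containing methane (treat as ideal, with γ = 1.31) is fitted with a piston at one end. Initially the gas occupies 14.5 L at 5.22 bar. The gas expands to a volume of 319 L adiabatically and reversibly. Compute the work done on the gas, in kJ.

W ≈ -15.1 kJ

P₂ = P₁(V₁/V₂)^γ = 5.22×(14.5/319)^(1.31) = 0.09101 bar.
For a reversible adiabat, W_by_gas = (P₁V₁ − P₂V₂)/(γ−1).
W_by = (522000×0.0145 − 9101×0.319) / (0.31) = 15050 J.
W_on_gas = −W_by = -15050 J.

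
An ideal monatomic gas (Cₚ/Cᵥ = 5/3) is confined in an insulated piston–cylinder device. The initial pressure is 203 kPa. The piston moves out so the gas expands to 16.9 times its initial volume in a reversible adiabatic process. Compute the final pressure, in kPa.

Since PV^γ is constant along a reversible adiabat, P₂ = P₁ (V₁/V₂)^γ.
P₂ = 203 × (1/16.9)^(5/3) = 1.824 kPa.

P₂ ≈ 1.82 kPa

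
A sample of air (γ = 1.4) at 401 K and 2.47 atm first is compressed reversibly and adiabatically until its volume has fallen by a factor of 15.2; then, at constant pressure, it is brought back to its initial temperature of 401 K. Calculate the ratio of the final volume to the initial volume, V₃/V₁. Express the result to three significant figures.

V₃/V₁ ≈ 0.0222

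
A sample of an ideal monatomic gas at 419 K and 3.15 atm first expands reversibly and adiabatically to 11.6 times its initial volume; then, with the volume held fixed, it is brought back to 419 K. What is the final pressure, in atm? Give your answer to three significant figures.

For a monatomic ideal gas γ = 5/3.
Adiabatic step (PV^γ = const): P₂ = 3.15×(1/11.6)^(5/3) = 0.05299 atm; T₂ = 419×(1/11.6)^(2/3) = 81.77 K.
Isochoric: P₃ = P₂(T₃/T₂) = 0.05299 × (419/81.77) = 0.2716 atm.

P₃ ≈ 0.272 atm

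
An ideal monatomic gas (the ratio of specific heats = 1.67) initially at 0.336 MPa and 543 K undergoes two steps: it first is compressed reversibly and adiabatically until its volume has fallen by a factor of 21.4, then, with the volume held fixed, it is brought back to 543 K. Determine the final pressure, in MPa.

P₃ ≈ 7.19 MPa

Adiabatic step (PV^γ = const): P₂ = 0.336×21.4^(1.67) = 55.99 MPa; T₂ = 543×21.4^(0.67) = 4228 K.
Isochoric: P₃ = P₂(T₃/T₂) = 55.99 × (543/4228) = 7.19 MPa.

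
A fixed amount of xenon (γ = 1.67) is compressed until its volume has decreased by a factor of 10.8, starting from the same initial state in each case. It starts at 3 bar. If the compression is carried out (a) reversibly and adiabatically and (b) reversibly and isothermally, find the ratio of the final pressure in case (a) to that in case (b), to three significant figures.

P_adiabatic / P_isothermal ≈ 4.92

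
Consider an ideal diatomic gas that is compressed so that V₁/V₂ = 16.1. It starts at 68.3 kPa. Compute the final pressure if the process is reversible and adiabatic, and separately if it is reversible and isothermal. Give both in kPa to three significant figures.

adiabatic: 3340 kPa; isothermal: 1100 kPa

For a diatomic ideal gas γ = 7/5.
Isothermal: P₂ = P₁(V₁/V₂) = 68.3×16.1 = 1100 kPa.
Adiabatic: P₂ = P₁(V₁/V₂)^γ = 68.3×16.1^(7/5) = 3342 kPa.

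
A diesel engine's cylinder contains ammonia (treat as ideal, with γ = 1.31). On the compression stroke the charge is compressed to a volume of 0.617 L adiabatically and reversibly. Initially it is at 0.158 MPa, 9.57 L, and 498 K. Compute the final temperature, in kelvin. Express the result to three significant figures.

T₂ ≈ 1160 K

For a reversible adiabat TV^(γ−1) is constant, so T₂ = T₁ (V₁/V₂)^(γ−1).
T₂ = 498 × (9.57/0.617)^(0.31) = 1165 K.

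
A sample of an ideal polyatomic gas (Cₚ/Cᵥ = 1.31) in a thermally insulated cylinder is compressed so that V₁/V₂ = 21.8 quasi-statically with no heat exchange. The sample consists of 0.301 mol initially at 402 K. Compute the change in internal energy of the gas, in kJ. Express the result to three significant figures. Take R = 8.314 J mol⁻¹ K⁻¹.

ΔU ≈ 5.19 kJ

Adiabatic: T₁V₁^(γ−1) = T₂V₂^(γ−1) ⇒ T₂ = T₁ (V₁/V₂)^(γ−1).
T₂ = 402 × 21.8^(0.31) = 1045 K.
Q = 0, so ΔU = W_on_gas = nCᵥΔT with Cᵥ = R/(γ−1) = 26.82 J/(mol·K).
ΔU = 0.301 × 26.82 × (1045 − 402) = 5191 J.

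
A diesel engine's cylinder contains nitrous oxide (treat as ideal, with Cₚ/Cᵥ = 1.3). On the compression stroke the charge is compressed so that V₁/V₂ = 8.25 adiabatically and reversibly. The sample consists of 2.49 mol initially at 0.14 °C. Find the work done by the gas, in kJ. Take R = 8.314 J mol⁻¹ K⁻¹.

For a reversible adiabat TV^(γ−1) is constant, so T₂ = T₁ (V₁/V₂)^(γ−1).
T₁ = 0.14 °C = 273.3 K.
T₂ = 273.3 × 8.25^(0.3) = 514.7 K.
Q = 0, so ΔU = W_on_gas = nCᵥΔT with Cᵥ = R/(γ−1) = 27.71 J/(mol·K).
ΔU = 2.49 × 27.71 × (514.7 − 273.3) = 16660 J.
Work done by the gas = −ΔU = -16660 J.

W ≈ -16.7 kJ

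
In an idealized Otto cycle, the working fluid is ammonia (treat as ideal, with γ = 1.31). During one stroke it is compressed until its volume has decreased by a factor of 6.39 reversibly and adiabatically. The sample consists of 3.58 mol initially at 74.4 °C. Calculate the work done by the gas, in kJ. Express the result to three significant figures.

For a reversible adiabat TV^(γ−1) is constant, so T₂ = T₁ (V₁/V₂)^(γ−1).
T₁ = 74.4 °C = 347.5 K.
T₂ = 347.5 × 6.39^(0.31) = 617.6 K.
Q = 0, so ΔU = W_on_gas = nCᵥΔT with Cᵥ = R/(γ−1) = 26.82 J/(mol·K).
ΔU = 3.58 × 26.82 × (617.6 − 347.5) = 25930 J.
Work done by the gas = −ΔU = -25930 J.

W ≈ -25.9 kJ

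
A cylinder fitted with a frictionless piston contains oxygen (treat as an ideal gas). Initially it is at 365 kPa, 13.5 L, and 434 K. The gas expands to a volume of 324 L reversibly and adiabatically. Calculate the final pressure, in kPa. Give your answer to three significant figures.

P₂ ≈ 4.27 kPa

Since PV^γ is constant along a reversible adiabat, P₂ = P₁ (V₁/V₂)^γ.
γ = 7/5 for a diatomic ideal gas.
P₂ = 365 × (13.5/324)^(7/5) = 4.266 kPa.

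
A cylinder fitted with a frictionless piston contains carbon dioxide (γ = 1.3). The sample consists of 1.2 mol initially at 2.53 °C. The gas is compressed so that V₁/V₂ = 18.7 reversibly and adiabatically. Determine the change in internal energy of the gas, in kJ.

ΔU ≈ 12.9 kJ

For a reversible adiabat TV^(γ−1) is constant, so T₂ = T₁ (V₁/V₂)^(γ−1).
T₁ = 2.53 °C = 275.7 K.
T₂ = 275.7 × 18.7^(0.3) = 663.7 K.
Q = 0, so ΔU = W_on_gas = nCᵥΔT with Cᵥ = R/(γ−1) = 27.71 J/(mol·K).
ΔU = 1.2 × 27.71 × (663.7 − 275.7) = 12900 J.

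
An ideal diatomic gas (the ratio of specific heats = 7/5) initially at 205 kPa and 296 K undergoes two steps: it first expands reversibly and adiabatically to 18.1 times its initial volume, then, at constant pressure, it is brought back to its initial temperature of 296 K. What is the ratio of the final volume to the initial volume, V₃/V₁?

V₃/V₁ ≈ 57.6

Adiabatic step: V₂/V₁ = 18.1; T₂ = T₁·(1/18.1)^(2/5) = 92.94 K.
Isobaric step: V₃/V₂ = T₃/T₂ = 296/92.94.
V₃/V₁ = (V₂/V₁)(V₃/V₂) = 18.1 × (296/92.94) = 57.64.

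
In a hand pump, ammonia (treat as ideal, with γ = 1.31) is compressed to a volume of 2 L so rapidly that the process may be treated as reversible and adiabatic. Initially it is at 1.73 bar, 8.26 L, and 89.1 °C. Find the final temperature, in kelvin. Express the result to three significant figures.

T₂ ≈ 562 K

Adiabatic: T₁V₁^(γ−1) = T₂V₂^(γ−1) ⇒ T₂ = T₁ (V₁/V₂)^(γ−1).
T₁ = 89.1 °C = 362.2 K.
T₂ = 362.2 × (8.26/2)^(0.31) = 562.3 K.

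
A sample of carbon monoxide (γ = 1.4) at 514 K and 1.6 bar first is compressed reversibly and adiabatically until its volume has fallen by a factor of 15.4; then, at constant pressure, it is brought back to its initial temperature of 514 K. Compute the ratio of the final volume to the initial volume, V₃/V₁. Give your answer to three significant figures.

Adiabatic step: V₂/V₁ = 0.06494; T₂ = T₁·15.4^(0.4) = 1535 K.
Isobaric step: V₃/V₂ = T₃/T₂ = 514/1535.
V₃/V₁ = (V₂/V₁)(V₃/V₂) = 0.06494 × (514/1535) = 0.02175.

V₃/V₁ ≈ 0.0218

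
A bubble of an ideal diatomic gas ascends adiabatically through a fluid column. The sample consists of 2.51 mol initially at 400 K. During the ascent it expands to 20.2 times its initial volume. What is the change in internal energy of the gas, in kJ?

ΔU ≈ -14.6 kJ

Adiabatic: T₁V₁^(γ−1) = T₂V₂^(γ−1) ⇒ T₂ = T₁ (V₁/V₂)^(γ−1).
γ = 7/5 for a diatomic ideal gas, so γ−1 = 2/5.
T₂ = 400 × (1/20.2)^(2/5) = 120.2 K.
Q = 0, so ΔU = W_on_gas = nCᵥΔT with Cᵥ = R/(γ−1) = 20.79 J/(mol·K).
ΔU = 2.51 × 20.79 × (120.2 − 400) = -14600 J.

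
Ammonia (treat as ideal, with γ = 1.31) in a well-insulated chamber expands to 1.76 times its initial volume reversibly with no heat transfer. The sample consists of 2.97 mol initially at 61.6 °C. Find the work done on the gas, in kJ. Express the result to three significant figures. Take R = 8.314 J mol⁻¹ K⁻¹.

W ≈ -4.29 kJ

For a reversible adiabat TV^(γ−1) is constant, so T₂ = T₁ (V₁/V₂)^(γ−1).
T₁ = 61.6 °C = 334.8 K.
T₂ = 334.8 × (1/1.76)^(0.31) = 280.9 K.
Q = 0, so ΔU = W_on_gas = nCᵥΔT with Cᵥ = R/(γ−1) = 26.82 J/(mol·K).
ΔU = 2.97 × 26.82 × (280.9 − 334.8) = -4286 J.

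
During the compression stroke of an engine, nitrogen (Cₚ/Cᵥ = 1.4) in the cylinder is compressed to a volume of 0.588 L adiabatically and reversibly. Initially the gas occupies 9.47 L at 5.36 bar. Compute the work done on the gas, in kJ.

P₂ = P₁(V₁/V₂)^γ = 5.36×(9.47/0.588)^(1.4) = 262.4 bar.
For a reversible adiabat, W_by_gas = (P₁V₁ − P₂V₂)/(γ−1).
W_by = (536000×0.00947 − 2.624×10^7×0.000588) / (0.4) = -25880 J.
W_on_gas = −W_by = 25880 J.

W ≈ 25.9 kJ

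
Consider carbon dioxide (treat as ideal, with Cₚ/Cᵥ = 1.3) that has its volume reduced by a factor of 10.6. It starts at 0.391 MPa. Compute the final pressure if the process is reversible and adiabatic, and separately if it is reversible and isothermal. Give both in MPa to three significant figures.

Isothermal: P₂ = P₁(V₁/V₂) = 0.391×10.6 = 4.145 MPa.
Adiabatic: P₂ = P₁(V₁/V₂)^γ = 0.391×10.6^(1.3) = 8.415 MPa.

adiabatic: 8.42 MPa; isothermal: 4.14 MPa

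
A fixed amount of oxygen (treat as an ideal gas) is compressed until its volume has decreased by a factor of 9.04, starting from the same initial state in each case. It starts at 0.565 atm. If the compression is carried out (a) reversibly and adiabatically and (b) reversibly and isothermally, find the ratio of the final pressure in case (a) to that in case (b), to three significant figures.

P_adiabatic / P_isothermal ≈ 2.41

For a diatomic ideal gas γ = 7/5.
Isothermal: P_b = P₁(V₁/V₂) = 0.565×9.04.
Adiabatic: P_a = P₁(V₁/V₂)^γ = 0.565×9.04^(7/5).
P_a/P_b = (V₁/V₂)^(γ−1) = 9.04^(2/5) = 2.413.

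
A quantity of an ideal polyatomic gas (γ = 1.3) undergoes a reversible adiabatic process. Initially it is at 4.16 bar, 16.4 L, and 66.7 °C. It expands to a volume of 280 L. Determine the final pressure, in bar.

Since PV^γ is constant along a reversible adiabat, P₂ = P₁ (V₁/V₂)^γ.
P₂ = 4.16 × (16.4/280)^(1.3) = 0.104 bar.

P₂ ≈ 0.104 bar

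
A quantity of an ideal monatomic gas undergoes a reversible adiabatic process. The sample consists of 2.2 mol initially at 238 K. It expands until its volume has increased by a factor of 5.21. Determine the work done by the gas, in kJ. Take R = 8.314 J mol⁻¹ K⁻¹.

W ≈ 4.36 kJ

Adiabatic: T₁V₁^(γ−1) = T₂V₂^(γ−1) ⇒ T₂ = T₁ (V₁/V₂)^(γ−1).
γ = 5/3 for a monatomic ideal gas, so γ−1 = 2/3.
T₂ = 238 × (1/5.21)^(2/3) = 79.19 K.
Q = 0, so ΔU = W_on_gas = nCᵥΔT with Cᵥ = R/(γ−1) = 12.47 J/(mol·K).
ΔU = 2.2 × 12.47 × (79.19 − 238) = -4357 J.
Work done by the gas = −ΔU = 4357 J.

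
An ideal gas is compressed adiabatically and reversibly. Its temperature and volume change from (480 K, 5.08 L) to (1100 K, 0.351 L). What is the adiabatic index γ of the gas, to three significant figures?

TV^(γ−1) = const ⇒ γ − 1 = ln(T₂/T₁) / ln(V₁/V₂).
γ = 1 + ln(1100/480) / ln(5.08/0.351) = 1.31.

γ ≈ 1.31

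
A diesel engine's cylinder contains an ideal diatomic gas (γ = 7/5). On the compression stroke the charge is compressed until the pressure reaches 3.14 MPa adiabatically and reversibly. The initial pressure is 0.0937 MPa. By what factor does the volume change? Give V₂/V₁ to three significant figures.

V₂/V₁ ≈ 0.0814

From PV^γ = const, V₂/V₁ = (P₁/P₂)^(1/γ).
V₂/V₁ = (0.0937/3.14)^(5/7) = 0.08139.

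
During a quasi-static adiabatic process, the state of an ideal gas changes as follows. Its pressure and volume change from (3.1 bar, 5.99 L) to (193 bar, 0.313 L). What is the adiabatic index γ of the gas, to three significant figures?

γ ≈ 1.40

PV^γ = const ⇒ γ = ln(P₂/P₁) / ln(V₁/V₂).
γ = ln(193/3.1) / ln(5.99/0.313) = 1.4.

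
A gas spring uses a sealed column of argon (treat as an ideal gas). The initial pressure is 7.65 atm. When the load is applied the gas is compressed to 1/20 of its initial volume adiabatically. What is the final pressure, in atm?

P₂ ≈ 1130 atm

Adiabatic: P₁V₁^γ = P₂V₂^γ ⇒ P₂ = P₁ (V₁/V₂)^γ.
For a monatomic ideal gas γ = 5/3.
P₂ = 7.65 × 20^(5/3) = 1127 atm.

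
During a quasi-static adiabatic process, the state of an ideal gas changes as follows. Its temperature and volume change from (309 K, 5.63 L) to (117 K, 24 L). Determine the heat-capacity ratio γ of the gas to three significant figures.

TV^(γ−1) = const ⇒ γ − 1 = ln(T₂/T₁) / ln(V₁/V₂).
γ = 1 + ln(117/309) / ln(5.63/24) = 1.67.

γ ≈ 1.67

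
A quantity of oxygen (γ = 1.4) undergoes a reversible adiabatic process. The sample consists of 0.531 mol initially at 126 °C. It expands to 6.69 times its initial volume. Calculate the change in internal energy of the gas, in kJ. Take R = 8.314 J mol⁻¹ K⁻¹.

ΔU ≈ -2.35 kJ

For a reversible adiabat TV^(γ−1) is constant, so T₂ = T₁ (V₁/V₂)^(γ−1).
T₁ = 126 °C = 399.1 K.
T₂ = 399.1 × (1/6.69)^(0.4) = 186.6 K.
Q = 0, so ΔU = W_on_gas = nCᵥΔT with Cᵥ = R/(γ−1) = 20.79 J/(mol·K).
ΔU = 0.531 × 20.79 × (186.6 − 399.1) = -2346 J.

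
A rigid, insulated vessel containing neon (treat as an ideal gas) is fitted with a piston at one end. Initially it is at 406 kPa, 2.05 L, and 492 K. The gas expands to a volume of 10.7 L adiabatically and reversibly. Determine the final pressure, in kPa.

Adiabatic: P₁V₁^γ = P₂V₂^γ ⇒ P₂ = P₁ (V₁/V₂)^γ.
γ = 5/3 for a monatomic ideal gas.
P₂ = 406 × (2.05/10.7)^(5/3) = 25.85 kPa.

P₂ ≈ 25.9 kPa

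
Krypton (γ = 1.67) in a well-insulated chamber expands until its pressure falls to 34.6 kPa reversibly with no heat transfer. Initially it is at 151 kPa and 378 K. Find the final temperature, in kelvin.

T₂ ≈ 209 K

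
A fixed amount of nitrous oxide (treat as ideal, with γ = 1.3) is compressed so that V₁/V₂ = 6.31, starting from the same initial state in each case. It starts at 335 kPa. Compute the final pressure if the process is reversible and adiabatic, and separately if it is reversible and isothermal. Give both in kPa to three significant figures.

adiabatic: 3670 kPa; isothermal: 2110 kPa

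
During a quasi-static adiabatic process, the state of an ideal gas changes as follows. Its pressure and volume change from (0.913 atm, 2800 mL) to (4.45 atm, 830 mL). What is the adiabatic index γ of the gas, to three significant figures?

γ ≈ 1.30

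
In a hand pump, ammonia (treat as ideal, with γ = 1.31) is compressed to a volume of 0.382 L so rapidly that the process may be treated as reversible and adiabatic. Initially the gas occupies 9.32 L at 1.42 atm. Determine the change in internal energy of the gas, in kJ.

ΔU ≈ 7.32 kJ

P₂ = P₁(V₁/V₂)^γ = 1.42×(9.32/0.382)^(1.31) = 93.27 atm.
For a reversible adiabat, W_by_gas = (P₁V₁ − P₂V₂)/(γ−1).
W_by = (143900×0.00932 − 9.45×10^6×0.000382) / (0.31) = -7319 J.
Q = 0 ⇒ ΔU = −W_by = 7319 J.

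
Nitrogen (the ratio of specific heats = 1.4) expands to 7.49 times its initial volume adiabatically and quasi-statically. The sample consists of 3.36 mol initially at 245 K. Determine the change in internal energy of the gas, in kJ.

ΔU ≈ -9.46 kJ

For a reversible adiabat TV^(γ−1) is constant, so T₂ = T₁ (V₁/V₂)^(γ−1).
T₂ = 245 × (1/7.49)^(0.4) = 109.5 K.
Q = 0, so ΔU = W_on_gas = nCᵥΔT with Cᵥ = R/(γ−1) = 20.79 J/(mol·K).
ΔU = 3.36 × 20.79 × (109.5 − 245) = -9464 J.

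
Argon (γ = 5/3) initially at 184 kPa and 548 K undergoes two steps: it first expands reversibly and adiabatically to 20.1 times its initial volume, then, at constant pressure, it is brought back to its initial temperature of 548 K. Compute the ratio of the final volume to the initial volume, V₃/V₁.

Adiabatic step: V₂/V₁ = 20.1; T₂ = T₁·(1/20.1)^(2/3) = 74.13 K.
Isobaric step: V₃/V₂ = T₃/T₂ = 548/74.13.
V₃/V₁ = (V₂/V₁)(V₃/V₂) = 20.1 × (548/74.13) = 148.6.

V₃/V₁ ≈ 149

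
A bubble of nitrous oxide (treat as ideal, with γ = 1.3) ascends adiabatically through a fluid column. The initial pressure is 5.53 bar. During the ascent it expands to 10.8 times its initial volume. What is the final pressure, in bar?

Adiabatic: P₁V₁^γ = P₂V₂^γ ⇒ P₂ = P₁ (V₁/V₂)^γ.
P₂ = 5.53 × (1/10.8)^(1.3) = 0.2508 bar.

P₂ ≈ 0.251 bar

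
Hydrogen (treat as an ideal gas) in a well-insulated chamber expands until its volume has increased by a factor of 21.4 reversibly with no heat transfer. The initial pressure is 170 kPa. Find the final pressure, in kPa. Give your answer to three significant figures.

P₂ ≈ 2.33 kPa

Adiabatic: P₁V₁^γ = P₂V₂^γ ⇒ P₂ = P₁ (V₁/V₂)^γ.
For a diatomic ideal gas γ = 7/5.
P₂ = 170 × (1/21.4)^(7/5) = 2.333 kPa.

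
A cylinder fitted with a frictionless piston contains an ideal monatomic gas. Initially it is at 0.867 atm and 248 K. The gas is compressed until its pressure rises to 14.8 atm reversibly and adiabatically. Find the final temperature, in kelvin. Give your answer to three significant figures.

T₂ ≈ 772 K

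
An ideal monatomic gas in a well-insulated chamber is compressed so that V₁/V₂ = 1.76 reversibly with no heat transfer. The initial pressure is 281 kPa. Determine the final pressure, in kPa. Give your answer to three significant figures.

Adiabatic: P₁V₁^γ = P₂V₂^γ ⇒ P₂ = P₁ (V₁/V₂)^γ.
For a monatomic ideal gas γ = 5/3.
P₂ = 281 × 1.76^(5/3) = 720.9 kPa.

P₂ ≈ 721 kPa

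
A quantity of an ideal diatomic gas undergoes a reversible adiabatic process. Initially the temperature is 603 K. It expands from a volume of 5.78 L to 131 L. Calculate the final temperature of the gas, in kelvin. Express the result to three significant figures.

For a reversible adiabat TV^(γ−1) is constant, so T₂ = T₁ (V₁/V₂)^(γ−1).
For a diatomic ideal gas γ = 7/5, so γ−1 = 2/5.
T₂ = 603 × (5.78/131)^(2/5) = 173.1 K.

T₂ ≈ 173 K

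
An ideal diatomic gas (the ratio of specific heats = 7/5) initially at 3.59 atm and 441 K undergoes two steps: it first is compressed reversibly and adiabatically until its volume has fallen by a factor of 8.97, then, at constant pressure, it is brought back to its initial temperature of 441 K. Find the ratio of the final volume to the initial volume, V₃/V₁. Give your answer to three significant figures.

V₃/V₁ ≈ 0.0464

Adiabatic step: V₂/V₁ = 0.1115; T₂ = T₁·8.97^(2/5) = 1061 K.
Isobaric step: V₃/V₂ = T₃/T₂ = 441/1061.
V₃/V₁ = (V₂/V₁)(V₃/V₂) = 0.1115 × (441/1061) = 0.04635.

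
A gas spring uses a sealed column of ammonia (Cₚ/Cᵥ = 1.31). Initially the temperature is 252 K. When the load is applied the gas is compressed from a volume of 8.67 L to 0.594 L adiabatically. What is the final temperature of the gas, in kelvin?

For a reversible adiabat TV^(γ−1) is constant, so T₂ = T₁ (V₁/V₂)^(γ−1).
T₂ = 252 × (8.67/0.594)^(0.31) = 578.5 K.

T₂ ≈ 579 K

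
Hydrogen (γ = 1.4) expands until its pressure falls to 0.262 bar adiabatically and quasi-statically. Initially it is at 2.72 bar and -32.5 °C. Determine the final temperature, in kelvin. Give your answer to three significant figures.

Along an adiabat T P^((1−γ)/γ) is constant, so T₂ = T₁ (P₂/P₁)^((γ−1)/γ).
T₁ = -32.5 °C = 240.6 K.
T₂ = 240.6 × (0.262/2.72)^(0.286) = 123.3 K.

T₂ ≈ 123 K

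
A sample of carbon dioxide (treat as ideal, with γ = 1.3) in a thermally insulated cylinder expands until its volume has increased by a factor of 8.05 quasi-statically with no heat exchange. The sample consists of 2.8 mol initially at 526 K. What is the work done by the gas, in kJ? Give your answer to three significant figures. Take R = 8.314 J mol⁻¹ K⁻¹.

W ≈ 19.0 kJ

For a reversible adiabat TV^(γ−1) is constant, so T₂ = T₁ (V₁/V₂)^(γ−1).
T₂ = 526 × (1/8.05)^(0.3) = 281.4 K.
Q = 0, so ΔU = W_on_gas = nCᵥΔT with Cᵥ = R/(γ−1) = 27.71 J/(mol·K).
ΔU = 2.8 × 27.71 × (281.4 − 526) = -18980 J.
Work done by the gas = −ΔU = 18980 J.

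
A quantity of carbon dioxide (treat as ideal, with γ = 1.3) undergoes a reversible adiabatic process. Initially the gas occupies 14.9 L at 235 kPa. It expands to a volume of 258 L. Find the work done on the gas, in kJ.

W ≈ -6.71 kJ

P₂ = P₁(V₁/V₂)^γ = 235×(14.9/258)^(1.3) = 5.769 kPa.
For a reversible adiabat, W_by_gas = (P₁V₁ − P₂V₂)/(γ−1).
W_by = (235000×0.0149 − 5769×0.258) / (0.3) = 6710 J.
W_on_gas = −W_by = -6710 J.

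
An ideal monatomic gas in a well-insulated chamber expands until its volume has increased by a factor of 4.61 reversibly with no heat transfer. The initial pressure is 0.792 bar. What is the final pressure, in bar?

P₂ ≈ 0.0620 bar

Since PV^γ is constant along a reversible adiabat, P₂ = P₁ (V₁/V₂)^γ.
For a monatomic ideal gas γ = 5/3.
P₂ = 0.792 × (1/4.61)^(5/3) = 0.06202 bar.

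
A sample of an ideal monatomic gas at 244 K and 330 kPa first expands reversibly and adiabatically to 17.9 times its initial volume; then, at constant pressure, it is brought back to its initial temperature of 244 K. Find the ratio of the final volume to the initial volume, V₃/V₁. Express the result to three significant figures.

V₃/V₁ ≈ 122

For a monatomic ideal gas γ = 5/3.
Adiabatic step: V₂/V₁ = 17.9; T₂ = T₁·(1/17.9)^(2/3) = 35.66 K.
Isobaric step: V₃/V₂ = T₃/T₂ = 244/35.66.
V₃/V₁ = (V₂/V₁)(V₃/V₂) = 17.9 × (244/35.66) = 122.5.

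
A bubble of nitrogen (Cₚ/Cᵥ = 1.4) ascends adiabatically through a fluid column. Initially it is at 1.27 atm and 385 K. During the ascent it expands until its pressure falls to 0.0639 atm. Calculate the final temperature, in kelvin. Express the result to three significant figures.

T₂ ≈ 164 K

Adiabatic: T₂/T₁ = (P₂/P₁)^((γ−1)/γ).
T₂ = 385 × (0.0639/1.27)^(0.286) = 163.9 K.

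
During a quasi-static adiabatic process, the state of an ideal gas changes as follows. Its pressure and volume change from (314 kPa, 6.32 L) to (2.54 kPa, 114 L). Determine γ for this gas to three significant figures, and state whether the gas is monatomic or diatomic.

PV^γ = const ⇒ γ = ln(P₂/P₁) / ln(V₁/V₂).
γ = ln(2.54/314) / ln(6.32/114) = 1.665.
γ ≈ 1.67 is close to 5/3, so the gas is monatomic.

γ ≈ 1.67; monatomic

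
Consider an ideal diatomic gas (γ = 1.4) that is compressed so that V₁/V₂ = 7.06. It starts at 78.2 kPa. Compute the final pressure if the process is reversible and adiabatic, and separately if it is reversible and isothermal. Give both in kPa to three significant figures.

adiabatic: 1210 kPa; isothermal: 552 kPa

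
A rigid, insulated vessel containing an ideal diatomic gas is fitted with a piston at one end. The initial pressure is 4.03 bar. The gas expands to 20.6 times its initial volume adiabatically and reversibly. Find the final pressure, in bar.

P₂ ≈ 0.0583 bar

Since PV^γ is constant along a reversible adiabat, P₂ = P₁ (V₁/V₂)^γ.
For a diatomic ideal gas γ = 7/5.
P₂ = 4.03 × (1/20.6)^(7/5) = 0.05833 bar.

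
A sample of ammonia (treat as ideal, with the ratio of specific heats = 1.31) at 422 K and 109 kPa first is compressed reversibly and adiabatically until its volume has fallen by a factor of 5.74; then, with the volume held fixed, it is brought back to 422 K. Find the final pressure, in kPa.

P₃ ≈ 626 kPa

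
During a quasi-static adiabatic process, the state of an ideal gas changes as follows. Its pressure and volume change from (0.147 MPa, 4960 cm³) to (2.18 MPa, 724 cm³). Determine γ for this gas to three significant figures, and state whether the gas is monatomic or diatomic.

γ ≈ 1.40; diatomic

PV^γ = const ⇒ γ = ln(P₂/P₁) / ln(V₁/V₂).
γ = ln(2.18/0.147) / ln(4960/724) = 1.401.
γ ≈ 1.40 is close to 7/5, so the gas is diatomic.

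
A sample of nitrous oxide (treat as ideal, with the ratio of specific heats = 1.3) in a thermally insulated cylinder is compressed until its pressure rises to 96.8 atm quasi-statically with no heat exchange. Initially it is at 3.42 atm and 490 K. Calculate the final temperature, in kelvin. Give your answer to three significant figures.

Adiabatic: T₂/T₁ = (P₂/P₁)^((γ−1)/γ).
T₂ = 490 × (96.8/3.42)^(0.231) = 1060 K.

T₂ ≈ 1060 K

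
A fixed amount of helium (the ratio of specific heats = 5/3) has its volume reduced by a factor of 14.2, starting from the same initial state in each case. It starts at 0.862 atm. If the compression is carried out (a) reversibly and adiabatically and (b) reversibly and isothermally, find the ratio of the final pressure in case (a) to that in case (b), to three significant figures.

P_adiabatic / P_isothermal ≈ 5.86

Isothermal: P_b = P₁(V₁/V₂) = 0.862×14.2.
Adiabatic: P_a = P₁(V₁/V₂)^γ = 0.862×14.2^(5/3).
P_a/P_b = (V₁/V₂)^(γ−1) = 14.2^(2/3) = 5.864.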